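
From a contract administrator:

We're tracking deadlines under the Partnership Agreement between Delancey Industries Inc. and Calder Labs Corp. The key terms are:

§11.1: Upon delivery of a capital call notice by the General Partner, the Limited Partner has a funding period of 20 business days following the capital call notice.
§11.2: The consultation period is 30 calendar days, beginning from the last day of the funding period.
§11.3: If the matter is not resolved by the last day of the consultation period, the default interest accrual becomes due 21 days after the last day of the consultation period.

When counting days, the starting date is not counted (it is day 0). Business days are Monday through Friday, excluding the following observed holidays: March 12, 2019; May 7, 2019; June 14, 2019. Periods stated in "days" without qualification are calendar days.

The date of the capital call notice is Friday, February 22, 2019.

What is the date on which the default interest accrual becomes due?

The last day of the funding period: counting 20 business days from Friday, February 22, 2019 (Feb 25, Feb 26, Feb 27, Feb 28, …, Mar 21, Mar 22, Mar 25, skipping weekends and the listed holiday on Mar 12) reaches Monday, March 25, 2019.
The last day of the consultation period: March 25, 2019 + 30 days = April 24, 2019.
The date on which the default interest accrual becomes due: April 24, 2019 + 21 days = May 15, 2019.

May 15, 2019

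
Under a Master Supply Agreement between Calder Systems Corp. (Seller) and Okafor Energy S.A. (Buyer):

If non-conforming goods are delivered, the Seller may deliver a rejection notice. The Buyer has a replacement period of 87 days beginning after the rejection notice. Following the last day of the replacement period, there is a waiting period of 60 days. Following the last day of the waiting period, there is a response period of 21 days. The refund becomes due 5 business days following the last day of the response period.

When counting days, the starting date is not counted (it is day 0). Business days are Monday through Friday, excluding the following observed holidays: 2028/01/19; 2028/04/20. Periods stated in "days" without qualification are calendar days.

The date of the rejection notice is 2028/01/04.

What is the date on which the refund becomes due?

The last day of the replacement period: 2028/01/04 + 87 days = 2028/03/31.
Adding 60 calendar days to 2028/03/31 gives 2028/05/30, which is the last day of the waiting period.
The last day of the response period: 21 calendar days after 2028/05/30 is 2028/06/20.
The date on which the refund becomes due: 5 business days after Tuesday, 2028/06/20, skipping weekends — Jun 21, Jun 22, Jun 23, Jun 26, Jun 27 — lands on Tuesday, 2028/06/27.

2028/06/27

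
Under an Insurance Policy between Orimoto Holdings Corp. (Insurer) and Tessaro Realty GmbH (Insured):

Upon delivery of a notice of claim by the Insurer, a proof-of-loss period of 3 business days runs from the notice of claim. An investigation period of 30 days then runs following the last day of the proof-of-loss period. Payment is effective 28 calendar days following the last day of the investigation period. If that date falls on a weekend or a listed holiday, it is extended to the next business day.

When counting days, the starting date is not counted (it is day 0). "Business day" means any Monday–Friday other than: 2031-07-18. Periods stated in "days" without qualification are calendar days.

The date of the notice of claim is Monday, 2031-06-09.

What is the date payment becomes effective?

2031-08-11

The last day of the proof-of-loss period: 3 business days after Monday, 2031-06-09, skipping weekends — Jun 10, Jun 11, Jun 12 — lands on Thursday, 2031-06-12.
The last day of the investigation period: 2031-06-12 + 30 days = 2031-07-12.
Adding 28 calendar days to 2031-07-12 gives 2031-08-09, which is the date payment becomes effective. That falls on a Saturday, so it rolls to the next business day, Monday, 2031-08-11.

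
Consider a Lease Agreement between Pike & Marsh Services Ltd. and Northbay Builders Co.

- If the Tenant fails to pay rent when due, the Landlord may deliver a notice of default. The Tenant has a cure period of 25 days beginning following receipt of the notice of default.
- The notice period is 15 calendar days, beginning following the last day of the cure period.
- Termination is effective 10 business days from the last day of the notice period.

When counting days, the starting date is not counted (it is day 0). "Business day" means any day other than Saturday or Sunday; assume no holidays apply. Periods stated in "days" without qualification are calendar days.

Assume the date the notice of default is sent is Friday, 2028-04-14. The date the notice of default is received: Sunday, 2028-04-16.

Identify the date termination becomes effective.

2028-06-09

Adding 25 calendar days to 2028-04-16 gives 2028-05-11, which is the last day of the cure period.
The last day of the notice period: 15 calendar days after 2028-05-11 is 2028-05-26.
The date termination becomes effective: counting 10 business days from Friday, 2028-05-26 (May 29, May 30, May 31, Jun 1, Jun 2, Jun 5, Jun 6, Jun 7, Jun 8, Jun 9, skipping weekends) reaches Friday, 2028-06-09.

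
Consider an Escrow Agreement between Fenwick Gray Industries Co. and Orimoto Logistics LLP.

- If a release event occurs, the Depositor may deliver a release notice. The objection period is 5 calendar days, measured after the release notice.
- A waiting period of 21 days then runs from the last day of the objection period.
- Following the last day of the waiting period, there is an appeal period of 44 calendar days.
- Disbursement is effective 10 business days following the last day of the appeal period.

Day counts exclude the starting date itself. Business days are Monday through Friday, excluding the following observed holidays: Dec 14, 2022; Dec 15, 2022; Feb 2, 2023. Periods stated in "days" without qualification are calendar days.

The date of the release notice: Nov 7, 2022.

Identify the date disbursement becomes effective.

Adding 5 calendar days to Nov 7, 2022 gives Nov 12, 2022, which is the last day of the objection period.
The last day of the waiting period: Nov 12, 2022 + 21 days = Dec 3, 2022.
The last day of the appeal period: Dec 3, 2022 + 44 days = Jan 16, 2023.
From Monday, Jan 16, 2023, 10 business days (Jan 17, Jan 18, Jan 19, Jan 20, Jan 23, Jan 24, Jan 25, Jan 26, Jan 27, Jan 30, skipping weekends) brings us to Monday, Jan 30, 2023, which is the date disbursement becomes effective.

Jan 30, 2023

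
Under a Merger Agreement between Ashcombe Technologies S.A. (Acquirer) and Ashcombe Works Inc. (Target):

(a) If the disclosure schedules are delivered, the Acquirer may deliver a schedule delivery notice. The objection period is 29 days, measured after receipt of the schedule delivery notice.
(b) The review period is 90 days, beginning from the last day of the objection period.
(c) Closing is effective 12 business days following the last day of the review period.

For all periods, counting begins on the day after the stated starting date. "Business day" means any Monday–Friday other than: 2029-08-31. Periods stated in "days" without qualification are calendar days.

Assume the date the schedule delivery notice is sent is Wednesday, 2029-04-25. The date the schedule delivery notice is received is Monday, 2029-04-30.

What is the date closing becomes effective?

Adding 29 calendar days to 2029-04-30 gives 2029-05-29, which is the last day of the objection period.
The last day of the review period: 90 calendar days after 2029-05-29 is 2029-08-27.
From Monday, 2029-08-27, 12 business days (Aug 28, Aug 29, Aug 30, Sep 3, …, Sep 11, Sep 12, Sep 13, skipping weekends and the listed holiday on Aug 31) brings us to Thursday, 2029-09-13, which is the date closing becomes effective.

2029-09-13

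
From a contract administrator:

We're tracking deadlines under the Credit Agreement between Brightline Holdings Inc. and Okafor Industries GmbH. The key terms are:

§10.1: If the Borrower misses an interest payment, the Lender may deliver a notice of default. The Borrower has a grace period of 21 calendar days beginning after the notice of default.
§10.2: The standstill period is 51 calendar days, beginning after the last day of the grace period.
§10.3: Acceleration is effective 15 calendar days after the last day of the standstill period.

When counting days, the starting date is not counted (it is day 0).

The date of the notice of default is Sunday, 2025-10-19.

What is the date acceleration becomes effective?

2026-01-14

The last day of the grace period: 2025-10-19 + 21 days = 2025-11-09.
The last day of the standstill period: 51 calendar days after 2025-11-09 is 2025-12-30.
The date acceleration becomes effective: 15 calendar days after 2025-12-30 is 2026-01-14.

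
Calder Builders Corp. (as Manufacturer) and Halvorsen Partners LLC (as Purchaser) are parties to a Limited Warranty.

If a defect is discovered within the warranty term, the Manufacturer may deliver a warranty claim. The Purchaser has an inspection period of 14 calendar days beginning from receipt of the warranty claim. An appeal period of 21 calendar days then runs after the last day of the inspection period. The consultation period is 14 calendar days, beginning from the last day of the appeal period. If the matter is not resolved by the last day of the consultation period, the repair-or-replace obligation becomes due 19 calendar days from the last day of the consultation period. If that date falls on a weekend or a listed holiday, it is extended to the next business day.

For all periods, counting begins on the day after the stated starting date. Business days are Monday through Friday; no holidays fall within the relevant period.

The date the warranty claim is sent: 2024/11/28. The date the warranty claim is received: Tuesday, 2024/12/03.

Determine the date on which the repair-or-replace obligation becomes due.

2025/02/10

The last day of the inspection period: 2024/12/03 + 14 days = 2024/12/17.
The last day of the appeal period: 2024/12/17 + 21 days = 2025/01/07.
Adding 14 calendar days to 2025/01/07 gives 2025/01/21, which is the last day of the consultation period.
The date on which the repair-or-replace obligation becomes due: 19 calendar days after 2025/01/21 is 2025/02/09. That falls on a Sunday, so it rolls to the next business day, Monday, 2025/02/10.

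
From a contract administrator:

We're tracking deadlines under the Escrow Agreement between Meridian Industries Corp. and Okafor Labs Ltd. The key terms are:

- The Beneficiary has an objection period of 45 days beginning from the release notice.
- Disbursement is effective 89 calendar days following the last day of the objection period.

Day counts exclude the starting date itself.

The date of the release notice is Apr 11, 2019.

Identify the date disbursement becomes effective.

Aug 23, 2019

The last day of the objection period: Apr 11, 2019 + 45 days = May 26, 2019.
Adding 89 calendar days to May 26, 2019 gives Aug 23, 2019, which is the date disbursement becomes effective.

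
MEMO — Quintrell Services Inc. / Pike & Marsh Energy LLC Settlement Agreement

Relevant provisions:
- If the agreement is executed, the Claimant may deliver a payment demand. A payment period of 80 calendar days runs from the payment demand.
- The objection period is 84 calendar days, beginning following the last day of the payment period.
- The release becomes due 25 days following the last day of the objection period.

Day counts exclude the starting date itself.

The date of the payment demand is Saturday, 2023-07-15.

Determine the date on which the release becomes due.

2024-01-20

The last day of the payment period: 2023-07-15 + 80 days = 2023-10-03.
The last day of the objection period: 84 calendar days after 2023-10-03 is 2023-12-26.
The date on which the release becomes due: 25 calendar days after 2023-12-26 is 2024-01-20.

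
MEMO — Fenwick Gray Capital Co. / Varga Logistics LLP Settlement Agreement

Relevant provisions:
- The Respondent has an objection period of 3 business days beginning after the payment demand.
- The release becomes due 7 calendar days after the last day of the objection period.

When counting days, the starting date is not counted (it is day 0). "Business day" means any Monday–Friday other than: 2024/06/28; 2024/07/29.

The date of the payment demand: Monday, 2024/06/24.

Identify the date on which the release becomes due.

2024/07/04

The last day of the objection period: counting 3 business days from Monday, 2024/06/24 (Jun 25, Jun 26, Jun 27, skipping weekends) reaches Thursday, 2024/06/27.
Adding 7 calendar days to 2024/06/27 gives 2024/07/04, which is the date on which the release becomes due.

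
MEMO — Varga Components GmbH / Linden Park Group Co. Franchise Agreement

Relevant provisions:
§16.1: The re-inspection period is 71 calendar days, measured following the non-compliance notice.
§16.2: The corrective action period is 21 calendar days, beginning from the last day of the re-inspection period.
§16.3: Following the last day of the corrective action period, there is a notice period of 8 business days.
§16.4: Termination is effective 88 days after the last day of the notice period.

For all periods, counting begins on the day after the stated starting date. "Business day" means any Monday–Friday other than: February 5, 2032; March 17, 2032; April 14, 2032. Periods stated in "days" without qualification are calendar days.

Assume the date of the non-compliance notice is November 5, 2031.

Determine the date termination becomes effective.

The last day of the re-inspection period: November 5, 2031 + 71 days = January 15, 2032.
Adding 21 calendar days to January 15, 2032 gives February 5, 2032, which is the last day of the corrective action period.
From Thursday, February 5, 2032, 8 business days (Feb 6, Feb 9, Feb 10, Feb 11, Feb 12, Feb 13, Feb 16, Feb 17, skipping weekends) brings us to Tuesday, February 17, 2032, which is the last day of the notice period.
The date termination becomes effective: 88 calendar days after February 17, 2032 is May 15, 2032.

May 15, 2032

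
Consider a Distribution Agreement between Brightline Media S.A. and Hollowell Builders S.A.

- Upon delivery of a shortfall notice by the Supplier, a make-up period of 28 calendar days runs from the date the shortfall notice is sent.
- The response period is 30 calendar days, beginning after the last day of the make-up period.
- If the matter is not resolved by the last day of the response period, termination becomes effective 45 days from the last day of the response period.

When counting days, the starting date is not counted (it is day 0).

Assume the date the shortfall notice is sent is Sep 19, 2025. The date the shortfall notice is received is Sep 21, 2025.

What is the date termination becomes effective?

The last day of the make-up period: Sep 19, 2025 + 28 days = Oct 17, 2025.
The last day of the response period: 30 calendar days after Oct 17, 2025 is Nov 16, 2025.
Adding 45 calendar days to Nov 16, 2025 gives Dec 31, 2025, which is the date termination becomes effective.

Dec 31, 2025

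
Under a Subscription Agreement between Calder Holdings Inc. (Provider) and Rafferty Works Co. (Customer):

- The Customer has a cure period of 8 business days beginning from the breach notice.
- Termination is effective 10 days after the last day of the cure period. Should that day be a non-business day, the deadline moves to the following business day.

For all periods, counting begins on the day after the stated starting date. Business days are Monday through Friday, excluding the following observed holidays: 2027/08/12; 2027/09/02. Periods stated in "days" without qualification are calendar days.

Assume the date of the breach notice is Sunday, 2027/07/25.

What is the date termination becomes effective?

From Sunday, 2027/07/25, 8 business days (Jul 26, Jul 27, Jul 28, Jul 29, Jul 30, Aug 2, Aug 3, Aug 4, skipping weekends) brings us to Wednesday, 2027/08/04, which is the last day of the cure period.
Adding 10 calendar days to 2027/08/04 gives 2027/08/14, which is the date termination becomes effective. That falls on a Saturday, so it rolls to the next business day, Monday, 2027/08/16.

2027/08/16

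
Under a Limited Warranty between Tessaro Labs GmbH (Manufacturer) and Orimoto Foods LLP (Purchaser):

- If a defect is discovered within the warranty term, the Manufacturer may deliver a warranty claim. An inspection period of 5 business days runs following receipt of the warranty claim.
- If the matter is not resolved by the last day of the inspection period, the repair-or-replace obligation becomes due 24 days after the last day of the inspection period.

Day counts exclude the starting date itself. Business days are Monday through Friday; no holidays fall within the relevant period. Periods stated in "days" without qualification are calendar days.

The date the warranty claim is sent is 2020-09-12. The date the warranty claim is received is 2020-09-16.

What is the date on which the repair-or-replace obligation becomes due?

The last day of the inspection period: 5 business days after Wednesday, 2020-09-16, skipping weekends — Sep 17, Sep 18, Sep 21, Sep 22, Sep 23 — lands on Wednesday, 2020-09-23.
Adding 24 calendar days to 2020-09-23 gives 2020-10-17, which is the date on which the repair-or-replace obligation becomes due.

2020-10-17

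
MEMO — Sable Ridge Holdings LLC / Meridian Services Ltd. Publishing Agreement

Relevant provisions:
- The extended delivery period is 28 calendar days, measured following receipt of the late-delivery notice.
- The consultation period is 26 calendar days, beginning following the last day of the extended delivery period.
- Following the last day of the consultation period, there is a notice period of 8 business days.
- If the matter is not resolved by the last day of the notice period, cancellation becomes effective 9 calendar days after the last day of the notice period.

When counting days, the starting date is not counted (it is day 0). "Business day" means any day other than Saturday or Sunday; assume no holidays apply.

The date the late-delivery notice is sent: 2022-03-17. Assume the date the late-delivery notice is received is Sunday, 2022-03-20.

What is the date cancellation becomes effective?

2022-06-03

The last day of the extended delivery period: 2022-03-20 + 28 days = 2022-04-17.
The last day of the consultation period: 2022-04-17 + 26 days = 2022-05-13.
The last day of the notice period: counting 8 business days from Friday, 2022-05-13 (May 16, May 17, May 18, May 19, May 20, May 23, May 24, May 25, skipping weekends) reaches Wednesday, 2022-05-25.
Adding 9 calendar days to 2022-05-25 gives 2022-06-03, which is the date cancellation becomes effective.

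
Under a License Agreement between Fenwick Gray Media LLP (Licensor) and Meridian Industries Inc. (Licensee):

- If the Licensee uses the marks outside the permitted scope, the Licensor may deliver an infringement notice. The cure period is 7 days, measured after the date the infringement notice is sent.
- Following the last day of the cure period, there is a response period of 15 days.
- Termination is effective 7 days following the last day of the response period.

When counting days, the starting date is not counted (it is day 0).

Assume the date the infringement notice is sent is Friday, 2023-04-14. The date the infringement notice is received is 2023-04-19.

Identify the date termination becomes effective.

2023-05-13

Adding 7 calendar days to 2023-04-14 gives 2023-04-21, which is the last day of the cure period.
Adding 15 calendar days to 2023-04-21 gives 2023-05-06, which is the last day of the response period.
The date termination becomes effective: 7 calendar days after 2023-05-06 is 2023-05-13.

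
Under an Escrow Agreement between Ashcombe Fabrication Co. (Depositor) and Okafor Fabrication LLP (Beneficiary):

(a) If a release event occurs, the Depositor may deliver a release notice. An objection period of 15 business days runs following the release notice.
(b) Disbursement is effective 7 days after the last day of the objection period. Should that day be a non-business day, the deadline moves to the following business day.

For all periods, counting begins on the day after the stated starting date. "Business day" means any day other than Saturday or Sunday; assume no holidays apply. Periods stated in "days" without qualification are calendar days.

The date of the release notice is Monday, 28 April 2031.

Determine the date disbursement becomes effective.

26 May 2031

The last day of the objection period: 15 business days after Monday, 28 April 2031, skipping weekends — Apr 29, Apr 30, May 1, May 2, …, May 15, May 16, May 19 — lands on Monday, 19 May 2031.
Adding 7 calendar days to 19 May 2031 gives 26 May 2031, which is the date disbursement becomes effective. 26 May 2031 is a Monday, so no roll-forward applies.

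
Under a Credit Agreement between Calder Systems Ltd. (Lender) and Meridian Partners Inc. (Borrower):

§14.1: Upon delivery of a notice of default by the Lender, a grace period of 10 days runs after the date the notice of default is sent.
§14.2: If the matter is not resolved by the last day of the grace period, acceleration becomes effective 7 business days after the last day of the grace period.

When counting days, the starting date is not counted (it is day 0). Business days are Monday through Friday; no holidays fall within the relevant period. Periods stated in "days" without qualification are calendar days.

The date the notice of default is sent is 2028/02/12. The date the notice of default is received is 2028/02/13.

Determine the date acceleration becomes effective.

The last day of the grace period: 10 calendar days after 2028/02/12 is 2028/02/22.
The date acceleration becomes effective: counting 7 business days from Tuesday, 2028/02/22 (Feb 23, Feb 24, Feb 25, Feb 28, Feb 29, Mar 1, Mar 2, skipping weekends) reaches Thursday, 2028/03/02.

2028/03/02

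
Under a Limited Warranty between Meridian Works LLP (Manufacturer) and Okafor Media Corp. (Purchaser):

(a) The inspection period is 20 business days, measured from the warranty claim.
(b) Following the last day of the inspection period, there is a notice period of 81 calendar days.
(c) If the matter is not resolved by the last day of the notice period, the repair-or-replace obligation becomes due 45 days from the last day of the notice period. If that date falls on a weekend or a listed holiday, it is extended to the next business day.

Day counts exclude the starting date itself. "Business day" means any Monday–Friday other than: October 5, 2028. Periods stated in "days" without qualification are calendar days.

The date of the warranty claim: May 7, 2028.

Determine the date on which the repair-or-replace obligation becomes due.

October 6, 2028

The last day of the inspection period: counting 20 business days from Sunday, May 7, 2028 (May 8, May 9, May 10, May 11, …, May 31, Jun 1, Jun 2, skipping weekends) reaches Friday, June 2, 2028.
Adding 81 calendar days to June 2, 2028 gives August 22, 2028, which is the last day of the notice period.
The date on which the repair-or-replace obligation becomes due: 45 calendar days after August 22, 2028 is October 6, 2028. October 6, 2028 is a Friday and is not a listed holiday, so no roll-forward applies.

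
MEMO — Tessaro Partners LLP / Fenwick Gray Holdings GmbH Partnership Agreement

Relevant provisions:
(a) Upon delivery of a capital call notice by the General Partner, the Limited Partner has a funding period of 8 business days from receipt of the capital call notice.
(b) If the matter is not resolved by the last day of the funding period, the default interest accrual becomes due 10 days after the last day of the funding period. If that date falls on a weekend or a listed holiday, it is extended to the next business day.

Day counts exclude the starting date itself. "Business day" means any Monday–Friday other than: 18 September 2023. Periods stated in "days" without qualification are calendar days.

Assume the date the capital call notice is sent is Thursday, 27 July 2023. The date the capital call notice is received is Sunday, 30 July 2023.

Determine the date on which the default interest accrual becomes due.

21 August 2023

The last day of the funding period: counting 8 business days from Sunday, 30 July 2023 (Jul 31, Aug 1, Aug 2, Aug 3, Aug 4, Aug 7, Aug 8, Aug 9, skipping weekends) reaches Wednesday, 9 August 2023.
The date on which the default interest accrual becomes due: 9 August 2023 + 10 days = 19 August 2023. That falls on a Saturday, so it rolls to the next business day, Monday, 21 August 2023.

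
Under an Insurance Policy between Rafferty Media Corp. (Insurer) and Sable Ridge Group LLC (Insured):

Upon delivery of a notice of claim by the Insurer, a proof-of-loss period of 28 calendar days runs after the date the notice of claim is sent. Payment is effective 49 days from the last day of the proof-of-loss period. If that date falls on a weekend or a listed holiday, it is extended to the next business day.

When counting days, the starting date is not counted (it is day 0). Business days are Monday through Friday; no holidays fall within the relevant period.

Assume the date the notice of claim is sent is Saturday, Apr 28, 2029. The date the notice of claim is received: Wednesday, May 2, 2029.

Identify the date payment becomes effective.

Jul 16, 2029

The last day of the proof-of-loss period: 28 calendar days after Apr 28, 2029 is May 26, 2029.
The date payment becomes effective: 49 calendar days after May 26, 2029 is Jul 14, 2029. That falls on a Saturday, so it rolls to the next business day, Monday, Jul 16, 2029.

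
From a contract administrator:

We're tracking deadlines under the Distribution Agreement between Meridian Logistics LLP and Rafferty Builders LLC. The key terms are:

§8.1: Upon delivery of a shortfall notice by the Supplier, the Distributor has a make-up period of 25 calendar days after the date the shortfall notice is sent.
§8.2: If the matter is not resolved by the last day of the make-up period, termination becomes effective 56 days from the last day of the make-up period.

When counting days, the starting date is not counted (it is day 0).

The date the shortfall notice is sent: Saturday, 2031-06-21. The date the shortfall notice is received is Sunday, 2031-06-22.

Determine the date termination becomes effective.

The last day of the make-up period: 25 calendar days after 2031-06-21 is 2031-07-16.
The date termination becomes effective: 56 calendar days after 2031-07-16 is 2031-09-10.

2031-09-10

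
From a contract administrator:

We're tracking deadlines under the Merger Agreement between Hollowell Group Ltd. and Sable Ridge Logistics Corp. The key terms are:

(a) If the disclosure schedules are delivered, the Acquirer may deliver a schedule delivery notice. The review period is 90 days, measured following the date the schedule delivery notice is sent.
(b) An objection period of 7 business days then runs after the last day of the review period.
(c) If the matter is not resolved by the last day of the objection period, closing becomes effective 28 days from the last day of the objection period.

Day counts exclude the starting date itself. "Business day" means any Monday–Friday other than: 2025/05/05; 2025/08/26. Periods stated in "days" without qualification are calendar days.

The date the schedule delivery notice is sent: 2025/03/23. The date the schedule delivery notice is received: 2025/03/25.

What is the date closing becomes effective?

2025/07/29

The last day of the review period: 90 calendar days after 2025/03/23 is 2025/06/21.
The last day of the objection period: counting 7 business days from Saturday, 2025/06/21 (Jun 23, Jun 24, Jun 25, Jun 26, Jun 27, Jun 30, Jul 1, skipping weekends) reaches Tuesday, 2025/07/01.
The date closing becomes effective: 28 calendar days after 2025/07/01 is 2025/07/29.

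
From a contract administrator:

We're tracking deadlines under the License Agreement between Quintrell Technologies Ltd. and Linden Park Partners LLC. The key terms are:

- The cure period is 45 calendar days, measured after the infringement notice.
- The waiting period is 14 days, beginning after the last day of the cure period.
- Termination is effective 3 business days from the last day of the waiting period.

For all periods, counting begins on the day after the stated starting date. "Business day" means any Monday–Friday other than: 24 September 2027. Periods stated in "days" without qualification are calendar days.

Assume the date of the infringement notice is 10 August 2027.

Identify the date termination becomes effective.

The last day of the cure period: 45 calendar days after 10 August 2027 is 24 September 2027.
The last day of the waiting period: 14 calendar days after 24 September 2027 is 8 October 2027.
The date termination becomes effective: counting 3 business days from Friday, 8 October 2027 (Oct 11, Oct 12, Oct 13, skipping weekends) reaches Wednesday, 13 October 2027.

13 October 2027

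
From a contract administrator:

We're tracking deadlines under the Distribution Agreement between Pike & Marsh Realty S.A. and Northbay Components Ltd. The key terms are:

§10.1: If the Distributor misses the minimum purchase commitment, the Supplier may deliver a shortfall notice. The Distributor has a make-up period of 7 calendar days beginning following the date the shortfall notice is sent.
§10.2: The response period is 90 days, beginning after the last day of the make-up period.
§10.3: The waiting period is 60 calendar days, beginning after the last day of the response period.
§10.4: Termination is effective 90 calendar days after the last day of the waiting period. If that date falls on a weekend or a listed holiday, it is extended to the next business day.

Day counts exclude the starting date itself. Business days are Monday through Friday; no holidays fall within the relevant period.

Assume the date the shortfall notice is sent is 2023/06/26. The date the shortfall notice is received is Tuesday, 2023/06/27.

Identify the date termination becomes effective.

Adding 7 calendar days to 2023/06/26 gives 2023/07/03, which is the last day of the make-up period.
The last day of the response period: 2023/07/03 + 90 days = 2023/10/01.
Adding 60 calendar days to 2023/10/01 gives 2023/11/30, which is the last day of the waiting period.
The date termination becomes effective: 2023/11/30 + 90 days = 2024/02/28. 2024/02/28 is a Wednesday, so no roll-forward applies.

2024/02/28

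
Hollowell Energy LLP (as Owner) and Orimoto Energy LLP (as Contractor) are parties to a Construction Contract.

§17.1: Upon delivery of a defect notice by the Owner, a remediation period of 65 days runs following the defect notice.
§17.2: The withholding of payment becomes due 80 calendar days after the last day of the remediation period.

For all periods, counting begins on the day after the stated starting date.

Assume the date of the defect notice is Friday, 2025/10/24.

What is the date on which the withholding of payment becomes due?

Adding 65 calendar days to 2025/10/24 gives 2025/12/28, which is the last day of the remediation period.
Adding 80 calendar days to 2025/12/28 gives 2026/03/18, which is the date on which the withholding of payment becomes due.

2026/03/18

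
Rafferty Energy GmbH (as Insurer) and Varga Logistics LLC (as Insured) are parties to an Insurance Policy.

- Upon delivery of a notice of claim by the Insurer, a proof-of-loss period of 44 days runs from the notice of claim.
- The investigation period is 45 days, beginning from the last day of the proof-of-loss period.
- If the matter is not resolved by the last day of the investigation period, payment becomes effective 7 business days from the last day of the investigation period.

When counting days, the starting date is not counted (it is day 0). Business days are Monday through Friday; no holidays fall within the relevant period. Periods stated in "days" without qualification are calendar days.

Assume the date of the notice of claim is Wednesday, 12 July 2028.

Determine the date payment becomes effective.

Adding 44 calendar days to 12 July 2028 gives 25 August 2028, which is the last day of the proof-of-loss period.
The last day of the investigation period: 25 August 2028 + 45 days = 9 October 2028.
The date payment becomes effective: 7 business days after Monday, 9 October 2028, skipping weekends — Oct 10, Oct 11, Oct 12, Oct 13, Oct 16, Oct 17, Oct 18 — lands on Wednesday, 18 October 2028.

18 October 2028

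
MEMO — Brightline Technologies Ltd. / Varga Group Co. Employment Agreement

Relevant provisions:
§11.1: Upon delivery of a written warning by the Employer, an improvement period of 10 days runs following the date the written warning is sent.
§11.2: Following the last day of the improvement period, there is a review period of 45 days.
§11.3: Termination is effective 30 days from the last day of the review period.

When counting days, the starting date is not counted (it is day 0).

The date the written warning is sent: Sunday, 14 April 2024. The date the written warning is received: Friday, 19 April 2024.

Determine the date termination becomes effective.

The last day of the improvement period: 14 April 2024 + 10 days = 24 April 2024.
The last day of the review period: 24 April 2024 + 45 days = 8 June 2024.
Adding 30 calendar days to 8 June 2024 gives 8 July 2024, which is the date termination becomes effective.

8 July 2024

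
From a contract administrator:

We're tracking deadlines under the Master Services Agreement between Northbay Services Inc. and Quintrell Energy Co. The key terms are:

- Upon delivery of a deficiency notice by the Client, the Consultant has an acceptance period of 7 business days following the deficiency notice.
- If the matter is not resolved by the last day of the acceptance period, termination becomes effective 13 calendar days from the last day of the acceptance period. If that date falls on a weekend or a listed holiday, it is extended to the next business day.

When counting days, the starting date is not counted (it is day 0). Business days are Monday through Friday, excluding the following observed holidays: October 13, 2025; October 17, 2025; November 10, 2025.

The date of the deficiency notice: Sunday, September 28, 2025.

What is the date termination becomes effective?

October 20, 2025

The last day of the acceptance period: 7 business days after Sunday, September 28, 2025, skipping weekends — Sep 29, Sep 30, Oct 1, Oct 2, Oct 3, Oct 6, Oct 7 — lands on Tuesday, October 7, 2025.
The date termination becomes effective: 13 calendar days after October 7, 2025 is October 20, 2025. October 20, 2025 is a Monday and is not a listed holiday, so no roll-forward applies.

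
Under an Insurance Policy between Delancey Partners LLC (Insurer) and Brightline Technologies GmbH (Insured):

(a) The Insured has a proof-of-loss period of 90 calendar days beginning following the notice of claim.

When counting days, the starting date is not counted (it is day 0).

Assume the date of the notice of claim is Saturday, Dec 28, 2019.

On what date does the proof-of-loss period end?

Mar 27, 2020

The last day of the proof-of-loss period: Dec 28, 2019 + 90 days = Mar 27, 2020.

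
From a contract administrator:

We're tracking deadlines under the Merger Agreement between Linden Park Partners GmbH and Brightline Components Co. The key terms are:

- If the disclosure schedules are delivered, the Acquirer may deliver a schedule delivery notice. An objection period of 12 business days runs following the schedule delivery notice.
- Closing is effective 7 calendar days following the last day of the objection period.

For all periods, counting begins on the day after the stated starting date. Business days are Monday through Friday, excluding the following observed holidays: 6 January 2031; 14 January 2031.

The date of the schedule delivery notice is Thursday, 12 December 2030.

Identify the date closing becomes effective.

6 January 2031

The last day of the objection period: counting 12 business days from Thursday, 12 December 2030 (Dec 13, Dec 16, Dec 17, Dec 18, …, Dec 26, Dec 27, Dec 30, skipping weekends) reaches Monday, 30 December 2030.
The date closing becomes effective: 30 December 2030 + 7 days = 6 January 2031.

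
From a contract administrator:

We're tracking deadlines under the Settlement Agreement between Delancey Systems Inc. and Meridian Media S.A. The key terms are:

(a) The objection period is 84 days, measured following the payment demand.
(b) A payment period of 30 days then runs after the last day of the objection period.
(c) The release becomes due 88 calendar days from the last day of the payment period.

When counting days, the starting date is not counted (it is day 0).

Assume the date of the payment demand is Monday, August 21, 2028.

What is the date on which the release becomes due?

Adding 84 calendar days to August 21, 2028 gives November 13, 2028, which is the last day of the objection period.
Adding 30 calendar days to November 13, 2028 gives December 13, 2028, which is the last day of the payment period.
The date on which the release becomes due: December 13, 2028 + 88 days = March 11, 2029.

March 11, 2029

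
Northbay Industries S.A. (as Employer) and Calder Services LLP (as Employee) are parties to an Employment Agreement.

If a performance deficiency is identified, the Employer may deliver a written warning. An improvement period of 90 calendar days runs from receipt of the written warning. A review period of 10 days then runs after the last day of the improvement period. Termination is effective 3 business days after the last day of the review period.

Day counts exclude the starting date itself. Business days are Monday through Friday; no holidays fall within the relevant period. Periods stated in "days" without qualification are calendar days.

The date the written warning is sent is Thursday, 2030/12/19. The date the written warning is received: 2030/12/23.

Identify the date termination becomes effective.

2031/04/07

Adding 90 calendar days to 2030/12/23 gives 2031/03/23, which is the last day of the improvement period.
The last day of the review period: 2031/03/23 + 10 days = 2031/04/02.
The date termination becomes effective: 3 business days after Wednesday, 2031/04/02, skipping weekends — Apr 3, Apr 4, Apr 7 — lands on Monday, 2031/04/07.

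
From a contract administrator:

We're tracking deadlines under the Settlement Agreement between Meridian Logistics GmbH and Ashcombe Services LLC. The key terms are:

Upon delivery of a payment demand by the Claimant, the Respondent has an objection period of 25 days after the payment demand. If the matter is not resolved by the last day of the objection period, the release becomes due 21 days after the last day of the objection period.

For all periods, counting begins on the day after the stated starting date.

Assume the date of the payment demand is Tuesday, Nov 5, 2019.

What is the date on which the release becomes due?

Dec 21, 2019

The last day of the objection period: Nov 5, 2019 + 25 days = Nov 30, 2019.
The date on which the release becomes due: Nov 30, 2019 + 21 days = Dec 21, 2019.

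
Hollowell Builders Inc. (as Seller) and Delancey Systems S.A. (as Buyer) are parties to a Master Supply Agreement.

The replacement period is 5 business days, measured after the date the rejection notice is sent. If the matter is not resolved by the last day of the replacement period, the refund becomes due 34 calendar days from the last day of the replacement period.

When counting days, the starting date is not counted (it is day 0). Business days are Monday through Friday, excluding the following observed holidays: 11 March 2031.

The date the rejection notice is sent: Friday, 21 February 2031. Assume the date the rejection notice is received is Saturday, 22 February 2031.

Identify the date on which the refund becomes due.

The last day of the replacement period: counting 5 business days from Friday, 21 February 2031 (Feb 24, Feb 25, Feb 26, Feb 27, Feb 28, skipping weekends) reaches Friday, 28 February 2031.
The date on which the refund becomes due: 34 calendar days after 28 February 2031 is 3 April 2031.

3 April 2031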